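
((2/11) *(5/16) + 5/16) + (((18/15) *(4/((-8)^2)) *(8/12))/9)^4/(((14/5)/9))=0.37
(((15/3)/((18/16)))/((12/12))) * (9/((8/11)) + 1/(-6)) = 1465/27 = 54.26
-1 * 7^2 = -49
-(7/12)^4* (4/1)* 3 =-2401/1728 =-1.39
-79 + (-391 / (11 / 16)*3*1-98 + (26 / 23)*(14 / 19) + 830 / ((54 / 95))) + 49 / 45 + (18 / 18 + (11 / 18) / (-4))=-2181636643 / 5191560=-420.23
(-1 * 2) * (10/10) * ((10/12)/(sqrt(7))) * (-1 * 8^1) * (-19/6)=-15.96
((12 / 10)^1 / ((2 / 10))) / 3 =2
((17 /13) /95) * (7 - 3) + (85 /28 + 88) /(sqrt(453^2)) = 4010527 /15664740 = 0.26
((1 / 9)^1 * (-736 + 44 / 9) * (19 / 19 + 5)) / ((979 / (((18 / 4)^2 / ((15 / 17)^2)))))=-190162 / 14685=-12.95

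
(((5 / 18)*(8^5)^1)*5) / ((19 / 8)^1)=3276800 / 171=19162.57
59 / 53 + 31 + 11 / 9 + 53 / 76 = 1233757 / 36252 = 34.03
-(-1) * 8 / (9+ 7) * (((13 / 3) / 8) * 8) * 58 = 377 / 3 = 125.67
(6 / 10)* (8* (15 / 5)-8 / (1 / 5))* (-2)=96 / 5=19.20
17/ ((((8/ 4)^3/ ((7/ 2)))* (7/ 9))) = 9.56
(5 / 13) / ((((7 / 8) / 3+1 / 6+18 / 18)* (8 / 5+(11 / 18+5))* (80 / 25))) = 0.01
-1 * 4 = -4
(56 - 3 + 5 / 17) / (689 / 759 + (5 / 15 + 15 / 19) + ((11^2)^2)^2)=0.00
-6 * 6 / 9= -4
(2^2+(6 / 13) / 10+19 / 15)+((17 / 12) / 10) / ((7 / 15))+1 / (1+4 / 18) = 6.43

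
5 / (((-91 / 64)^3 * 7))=-1310720 / 5274997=-0.25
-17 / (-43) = 17 / 43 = 0.40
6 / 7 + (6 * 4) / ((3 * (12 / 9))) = 48 / 7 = 6.86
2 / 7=0.29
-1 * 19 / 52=-19 / 52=-0.37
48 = 48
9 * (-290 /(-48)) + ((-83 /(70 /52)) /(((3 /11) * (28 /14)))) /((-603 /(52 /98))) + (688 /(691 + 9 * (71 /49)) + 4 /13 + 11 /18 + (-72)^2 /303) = 73.48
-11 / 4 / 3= -11 / 12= -0.92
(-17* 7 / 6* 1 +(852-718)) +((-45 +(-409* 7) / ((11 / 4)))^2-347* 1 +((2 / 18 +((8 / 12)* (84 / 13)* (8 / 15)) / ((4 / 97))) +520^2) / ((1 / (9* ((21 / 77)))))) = 86980926191 / 47190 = 1843206.74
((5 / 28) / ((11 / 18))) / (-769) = -45 / 118426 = -0.00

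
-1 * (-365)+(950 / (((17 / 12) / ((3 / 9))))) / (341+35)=292110 / 799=365.59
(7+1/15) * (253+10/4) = 27083/15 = 1805.53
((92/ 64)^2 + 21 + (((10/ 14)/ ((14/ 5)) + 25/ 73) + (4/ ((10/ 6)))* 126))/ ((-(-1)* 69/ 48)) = 1492903469/ 6581680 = 226.83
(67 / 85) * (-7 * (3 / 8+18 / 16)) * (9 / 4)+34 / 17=-11303 / 680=-16.62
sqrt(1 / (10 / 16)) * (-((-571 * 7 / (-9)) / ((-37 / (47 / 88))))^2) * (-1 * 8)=35291003881 * sqrt(10) / 268351380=415.87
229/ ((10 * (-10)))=-229/ 100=-2.29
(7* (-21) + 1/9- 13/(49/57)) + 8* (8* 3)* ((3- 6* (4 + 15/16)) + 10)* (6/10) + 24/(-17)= -77917187/37485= -2078.62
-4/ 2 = -2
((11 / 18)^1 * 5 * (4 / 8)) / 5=11 / 36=0.31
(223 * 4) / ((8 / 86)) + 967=10556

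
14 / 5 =2.80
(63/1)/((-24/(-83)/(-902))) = -786093/4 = -196523.25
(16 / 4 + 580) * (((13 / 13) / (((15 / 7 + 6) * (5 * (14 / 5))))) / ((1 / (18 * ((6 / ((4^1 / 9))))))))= 23652 / 19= 1244.84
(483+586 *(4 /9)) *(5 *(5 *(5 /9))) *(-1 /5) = -167275 /81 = -2065.12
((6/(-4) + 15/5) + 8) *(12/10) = 57/5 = 11.40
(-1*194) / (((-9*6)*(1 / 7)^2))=4753 / 27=176.04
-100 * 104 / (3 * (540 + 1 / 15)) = -6.42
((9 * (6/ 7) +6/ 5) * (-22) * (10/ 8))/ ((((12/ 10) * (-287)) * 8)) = 0.09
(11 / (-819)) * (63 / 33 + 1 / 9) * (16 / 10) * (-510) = 54400 / 2457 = 22.14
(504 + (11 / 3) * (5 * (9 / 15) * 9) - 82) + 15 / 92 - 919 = -397.84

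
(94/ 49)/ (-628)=-47/ 15386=-0.00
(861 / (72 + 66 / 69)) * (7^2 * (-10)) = -5782.76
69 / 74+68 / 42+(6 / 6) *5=11735 / 1554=7.55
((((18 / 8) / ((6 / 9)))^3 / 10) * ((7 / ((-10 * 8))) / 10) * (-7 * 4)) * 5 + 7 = 2398067 / 204800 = 11.71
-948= -948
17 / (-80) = -17 / 80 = -0.21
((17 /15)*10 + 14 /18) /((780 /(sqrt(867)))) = 1853*sqrt(3) /7020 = 0.46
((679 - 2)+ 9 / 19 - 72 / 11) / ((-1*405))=-140224 / 84645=-1.66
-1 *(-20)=20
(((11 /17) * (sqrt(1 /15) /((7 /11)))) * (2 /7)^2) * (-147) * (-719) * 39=13571844 * sqrt(15) /595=88342.06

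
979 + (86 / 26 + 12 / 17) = 217246 / 221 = 983.01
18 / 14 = 9 / 7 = 1.29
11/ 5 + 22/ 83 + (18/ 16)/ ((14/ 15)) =170601/ 46480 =3.67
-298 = -298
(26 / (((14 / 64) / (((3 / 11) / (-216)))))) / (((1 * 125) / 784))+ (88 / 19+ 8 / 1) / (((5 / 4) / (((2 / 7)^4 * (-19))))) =-65982848 / 29712375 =-2.22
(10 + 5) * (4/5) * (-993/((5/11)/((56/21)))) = -349536/5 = -69907.20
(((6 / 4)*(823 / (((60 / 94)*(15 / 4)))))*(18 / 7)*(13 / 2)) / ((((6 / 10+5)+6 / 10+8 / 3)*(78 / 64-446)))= -144821664 / 66254615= -2.19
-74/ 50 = -37/ 25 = -1.48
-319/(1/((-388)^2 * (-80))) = 3841882880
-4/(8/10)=-5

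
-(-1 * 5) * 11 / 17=55 / 17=3.24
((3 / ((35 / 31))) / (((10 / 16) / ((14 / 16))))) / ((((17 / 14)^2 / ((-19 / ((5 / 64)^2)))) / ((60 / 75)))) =-5674303488 / 903125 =-6282.97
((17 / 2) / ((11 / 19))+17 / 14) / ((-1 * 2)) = -612 / 77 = -7.95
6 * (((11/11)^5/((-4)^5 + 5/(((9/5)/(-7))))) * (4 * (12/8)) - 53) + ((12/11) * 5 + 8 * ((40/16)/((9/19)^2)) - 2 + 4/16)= -7537141115/33469524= -225.19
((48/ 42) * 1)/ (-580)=-2/ 1015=-0.00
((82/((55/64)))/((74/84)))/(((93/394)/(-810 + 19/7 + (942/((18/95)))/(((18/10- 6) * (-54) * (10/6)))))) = -1862071838464/5109885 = -364405.82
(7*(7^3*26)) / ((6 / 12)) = 124852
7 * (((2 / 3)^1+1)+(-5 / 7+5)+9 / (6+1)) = 152 / 3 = 50.67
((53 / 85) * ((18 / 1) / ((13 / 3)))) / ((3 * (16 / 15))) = 1431 / 1768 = 0.81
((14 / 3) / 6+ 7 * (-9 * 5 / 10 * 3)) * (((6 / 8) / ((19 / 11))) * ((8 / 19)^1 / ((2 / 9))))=-55671 / 722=-77.11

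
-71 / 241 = -0.29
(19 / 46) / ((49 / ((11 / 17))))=209 / 38318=0.01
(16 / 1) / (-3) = -16 / 3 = -5.33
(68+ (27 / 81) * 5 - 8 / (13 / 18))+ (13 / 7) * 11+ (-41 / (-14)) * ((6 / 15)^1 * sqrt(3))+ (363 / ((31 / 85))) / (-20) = 31.28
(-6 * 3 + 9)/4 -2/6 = -31/12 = -2.58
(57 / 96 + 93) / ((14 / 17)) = 50915 / 448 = 113.65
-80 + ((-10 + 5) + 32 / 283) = -24023 / 283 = -84.89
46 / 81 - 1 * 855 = -854.43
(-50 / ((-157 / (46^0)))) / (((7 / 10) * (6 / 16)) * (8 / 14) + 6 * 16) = 0.00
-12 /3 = -4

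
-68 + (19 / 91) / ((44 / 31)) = -271683 / 4004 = -67.85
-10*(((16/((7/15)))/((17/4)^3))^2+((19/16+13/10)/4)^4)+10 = 8073215243649083919/1240193702035456000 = 6.51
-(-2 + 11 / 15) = 19 / 15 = 1.27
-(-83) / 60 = 83 / 60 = 1.38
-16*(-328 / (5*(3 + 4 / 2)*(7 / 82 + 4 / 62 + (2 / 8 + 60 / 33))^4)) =51331828489685537947648 / 5918737148719572270025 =8.67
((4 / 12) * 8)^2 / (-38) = -32 / 171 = -0.19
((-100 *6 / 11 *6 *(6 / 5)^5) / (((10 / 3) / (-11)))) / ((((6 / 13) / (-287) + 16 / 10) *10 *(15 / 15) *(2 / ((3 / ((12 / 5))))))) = 195832728 / 1863625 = 105.08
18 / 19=0.95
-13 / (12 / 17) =-18.42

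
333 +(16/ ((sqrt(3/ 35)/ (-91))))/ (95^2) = 333 - 1456* sqrt(105)/ 27075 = 332.45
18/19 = 0.95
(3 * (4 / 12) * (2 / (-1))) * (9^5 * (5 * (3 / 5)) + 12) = -354318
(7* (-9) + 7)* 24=-1344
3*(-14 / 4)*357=-7497 / 2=-3748.50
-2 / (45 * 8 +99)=-2 / 459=-0.00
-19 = -19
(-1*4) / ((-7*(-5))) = -4 / 35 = -0.11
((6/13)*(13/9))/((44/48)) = 8/11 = 0.73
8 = 8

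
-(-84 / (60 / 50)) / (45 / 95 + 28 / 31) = 50.84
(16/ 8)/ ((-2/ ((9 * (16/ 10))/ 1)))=-72/ 5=-14.40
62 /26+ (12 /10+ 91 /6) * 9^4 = 13959931 /130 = 107384.08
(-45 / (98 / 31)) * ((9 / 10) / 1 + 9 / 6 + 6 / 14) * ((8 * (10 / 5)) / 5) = -220968 / 1715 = -128.84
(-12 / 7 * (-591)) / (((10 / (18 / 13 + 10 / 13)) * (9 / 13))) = 1576 / 5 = 315.20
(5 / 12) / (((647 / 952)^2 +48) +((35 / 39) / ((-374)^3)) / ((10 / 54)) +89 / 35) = 1666188924400 / 203960490538449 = 0.01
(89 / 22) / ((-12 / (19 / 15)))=-1691 / 3960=-0.43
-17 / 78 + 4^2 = 1231 / 78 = 15.78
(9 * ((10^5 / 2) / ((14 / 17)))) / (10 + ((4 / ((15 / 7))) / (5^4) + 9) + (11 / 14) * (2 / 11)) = 28540.32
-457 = -457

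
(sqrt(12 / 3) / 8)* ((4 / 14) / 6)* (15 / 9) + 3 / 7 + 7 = 7.45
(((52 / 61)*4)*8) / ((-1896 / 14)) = -2912 / 14457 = -0.20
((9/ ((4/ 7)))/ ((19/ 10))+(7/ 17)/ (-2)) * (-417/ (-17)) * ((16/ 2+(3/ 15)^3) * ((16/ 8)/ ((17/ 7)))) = 15258261018/ 11668375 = 1307.66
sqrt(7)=2.65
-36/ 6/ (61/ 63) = -378/ 61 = -6.20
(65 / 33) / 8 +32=8513 / 264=32.25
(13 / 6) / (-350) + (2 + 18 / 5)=11747 / 2100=5.59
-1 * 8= -8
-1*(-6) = 6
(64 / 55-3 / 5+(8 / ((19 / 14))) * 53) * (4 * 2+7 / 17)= 4251897 / 1615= 2632.75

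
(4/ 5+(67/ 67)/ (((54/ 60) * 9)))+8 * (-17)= -54706/ 405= -135.08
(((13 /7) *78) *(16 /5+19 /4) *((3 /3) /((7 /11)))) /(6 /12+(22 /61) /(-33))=162273969 /43855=3700.24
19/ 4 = 4.75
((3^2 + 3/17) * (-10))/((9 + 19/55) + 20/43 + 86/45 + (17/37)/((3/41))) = -1228570200/241001639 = -5.10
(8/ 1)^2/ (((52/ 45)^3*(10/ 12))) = 109350/ 2197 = 49.77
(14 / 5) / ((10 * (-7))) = -1 / 25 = -0.04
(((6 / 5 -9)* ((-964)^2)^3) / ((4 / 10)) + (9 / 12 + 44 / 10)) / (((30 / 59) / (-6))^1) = 18466254730389902985283 / 100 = 184662547303899029852.83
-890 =-890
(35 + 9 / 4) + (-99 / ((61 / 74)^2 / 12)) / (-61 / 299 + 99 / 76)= -577481517263 / 371579060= -1554.13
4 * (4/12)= 4/3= 1.33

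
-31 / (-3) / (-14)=-31 / 42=-0.74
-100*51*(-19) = 96900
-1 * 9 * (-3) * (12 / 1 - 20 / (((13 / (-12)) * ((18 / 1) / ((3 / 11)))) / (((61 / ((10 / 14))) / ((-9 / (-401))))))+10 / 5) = 4163502 / 143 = 29115.40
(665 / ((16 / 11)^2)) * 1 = 80465 / 256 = 314.32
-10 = -10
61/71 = 0.86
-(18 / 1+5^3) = -143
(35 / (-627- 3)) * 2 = -1 / 9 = -0.11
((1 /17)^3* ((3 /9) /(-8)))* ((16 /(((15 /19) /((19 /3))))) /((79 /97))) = -70034 /52397145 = -0.00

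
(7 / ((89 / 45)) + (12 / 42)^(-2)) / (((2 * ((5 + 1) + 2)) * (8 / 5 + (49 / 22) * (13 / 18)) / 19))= 52865505 / 9046672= 5.84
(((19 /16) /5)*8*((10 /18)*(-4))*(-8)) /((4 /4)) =304 /9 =33.78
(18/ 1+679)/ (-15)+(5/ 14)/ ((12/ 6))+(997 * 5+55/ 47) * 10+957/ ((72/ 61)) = 666240867/ 13160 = 50626.21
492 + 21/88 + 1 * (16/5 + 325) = 360993/440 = 820.44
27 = 27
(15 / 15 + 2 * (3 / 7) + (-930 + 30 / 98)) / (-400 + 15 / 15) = 45464 / 19551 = 2.33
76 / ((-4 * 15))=-19 / 15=-1.27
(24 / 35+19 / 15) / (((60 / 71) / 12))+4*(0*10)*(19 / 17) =27.72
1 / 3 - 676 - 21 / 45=-10142 / 15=-676.13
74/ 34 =37/ 17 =2.18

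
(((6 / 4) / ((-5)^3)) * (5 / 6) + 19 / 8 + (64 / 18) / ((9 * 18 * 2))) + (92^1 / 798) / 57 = 876140959 / 368436600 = 2.38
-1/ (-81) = 1/ 81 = 0.01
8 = 8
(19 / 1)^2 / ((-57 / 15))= -95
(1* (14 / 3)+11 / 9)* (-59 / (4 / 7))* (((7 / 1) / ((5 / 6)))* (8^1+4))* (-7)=2145122 / 5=429024.40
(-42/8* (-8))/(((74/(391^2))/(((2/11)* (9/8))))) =28894509/1628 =17748.47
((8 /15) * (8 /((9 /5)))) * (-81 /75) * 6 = -384 /25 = -15.36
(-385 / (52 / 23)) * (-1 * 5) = 44275 / 52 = 851.44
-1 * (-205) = 205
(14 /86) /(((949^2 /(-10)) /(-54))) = 0.00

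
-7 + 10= 3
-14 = -14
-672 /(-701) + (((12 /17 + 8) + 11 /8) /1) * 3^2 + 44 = 12935815 /95336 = 135.69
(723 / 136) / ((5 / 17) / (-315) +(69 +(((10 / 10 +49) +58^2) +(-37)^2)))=45549 / 41571928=0.00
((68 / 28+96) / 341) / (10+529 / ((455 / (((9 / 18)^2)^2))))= 716560 / 25005189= 0.03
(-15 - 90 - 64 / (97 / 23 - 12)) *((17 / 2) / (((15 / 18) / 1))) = -883473 / 895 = -987.12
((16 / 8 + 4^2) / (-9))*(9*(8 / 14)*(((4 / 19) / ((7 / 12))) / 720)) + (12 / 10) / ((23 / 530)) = 2960028 / 107065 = 27.65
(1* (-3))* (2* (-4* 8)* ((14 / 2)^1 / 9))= 448 / 3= 149.33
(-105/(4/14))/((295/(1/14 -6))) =1743/236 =7.39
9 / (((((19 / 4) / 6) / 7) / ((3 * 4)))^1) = 18144 / 19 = 954.95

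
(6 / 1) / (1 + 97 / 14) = 28 / 37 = 0.76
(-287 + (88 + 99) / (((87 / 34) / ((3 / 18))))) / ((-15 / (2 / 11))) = 143456 / 43065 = 3.33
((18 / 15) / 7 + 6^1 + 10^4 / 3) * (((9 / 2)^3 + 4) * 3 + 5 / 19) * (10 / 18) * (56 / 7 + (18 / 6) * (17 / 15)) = 1903010527 / 315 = 6041303.26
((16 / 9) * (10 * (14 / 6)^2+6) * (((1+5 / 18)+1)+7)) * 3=726784 / 243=2990.88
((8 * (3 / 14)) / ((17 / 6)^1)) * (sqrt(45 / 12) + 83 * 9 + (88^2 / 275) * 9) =36 * sqrt(15) / 119 + 257256 / 425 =606.48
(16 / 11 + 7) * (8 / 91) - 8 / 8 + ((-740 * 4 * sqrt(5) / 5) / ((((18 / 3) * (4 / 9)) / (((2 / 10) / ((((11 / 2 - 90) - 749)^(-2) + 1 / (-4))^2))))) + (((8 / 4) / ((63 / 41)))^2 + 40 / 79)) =87151907 / 44837793 - 9143113303996064 * sqrt(5) / 12870225250215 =-1586.58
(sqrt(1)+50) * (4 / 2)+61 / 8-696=-4691 / 8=-586.38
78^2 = 6084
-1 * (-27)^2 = -729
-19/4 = -4.75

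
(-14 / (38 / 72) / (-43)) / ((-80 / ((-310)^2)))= -605430 / 817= -741.04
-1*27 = -27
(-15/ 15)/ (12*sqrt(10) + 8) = 1/ 172 - 3*sqrt(10)/ 344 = -0.02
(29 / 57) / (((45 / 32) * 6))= 464 / 7695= 0.06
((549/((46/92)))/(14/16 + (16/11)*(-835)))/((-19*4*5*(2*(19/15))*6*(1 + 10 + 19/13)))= 8723/694005894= 0.00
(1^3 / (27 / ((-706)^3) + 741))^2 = 123830665318305856 / 67993065529559938537641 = 0.00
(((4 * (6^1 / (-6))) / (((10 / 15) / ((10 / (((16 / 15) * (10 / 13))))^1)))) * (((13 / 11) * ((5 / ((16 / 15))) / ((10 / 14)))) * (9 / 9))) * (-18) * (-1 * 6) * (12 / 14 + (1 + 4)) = -126281025 / 352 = -358752.91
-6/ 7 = -0.86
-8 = -8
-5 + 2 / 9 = -43 / 9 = -4.78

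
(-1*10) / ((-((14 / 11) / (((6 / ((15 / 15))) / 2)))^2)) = 5445 / 98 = 55.56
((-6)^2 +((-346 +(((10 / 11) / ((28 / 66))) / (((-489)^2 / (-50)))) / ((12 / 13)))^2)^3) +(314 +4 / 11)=26566078838261513688187674274331734437853853703158942435 / 15483431201142926988857790895508560910016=1715774655704254.27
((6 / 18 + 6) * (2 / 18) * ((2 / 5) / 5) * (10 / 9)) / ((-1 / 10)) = -152 / 243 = -0.63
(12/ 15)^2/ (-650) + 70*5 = 2843742/ 8125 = 350.00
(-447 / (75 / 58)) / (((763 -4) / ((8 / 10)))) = -34568 / 94875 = -0.36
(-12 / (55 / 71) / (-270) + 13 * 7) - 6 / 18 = 224542 / 2475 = 90.72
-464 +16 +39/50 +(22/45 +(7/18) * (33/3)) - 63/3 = -34759/75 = -463.45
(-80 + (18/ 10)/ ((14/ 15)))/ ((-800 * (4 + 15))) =1093/ 212800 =0.01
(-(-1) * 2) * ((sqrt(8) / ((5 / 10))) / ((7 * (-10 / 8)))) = -32 * sqrt(2) / 35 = -1.29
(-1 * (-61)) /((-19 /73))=-4453 /19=-234.37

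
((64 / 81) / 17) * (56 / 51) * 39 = 46592 / 23409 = 1.99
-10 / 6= -5 / 3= -1.67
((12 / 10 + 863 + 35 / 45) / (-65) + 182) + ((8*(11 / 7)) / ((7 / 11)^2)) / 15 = 171321478 / 1003275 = 170.76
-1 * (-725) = 725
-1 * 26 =-26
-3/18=-1/6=-0.17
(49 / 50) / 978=49 / 48900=0.00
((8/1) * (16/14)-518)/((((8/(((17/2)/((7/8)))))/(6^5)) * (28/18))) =-1059452784/343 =-3088783.63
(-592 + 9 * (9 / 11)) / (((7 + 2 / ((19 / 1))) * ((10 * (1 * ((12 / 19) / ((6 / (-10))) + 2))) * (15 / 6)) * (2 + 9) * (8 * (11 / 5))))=-2321591 / 129373200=-0.02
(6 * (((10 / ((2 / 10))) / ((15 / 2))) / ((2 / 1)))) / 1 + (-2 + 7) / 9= 185 / 9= 20.56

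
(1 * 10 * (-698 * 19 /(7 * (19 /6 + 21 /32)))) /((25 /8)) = -20370432 /12845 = -1585.86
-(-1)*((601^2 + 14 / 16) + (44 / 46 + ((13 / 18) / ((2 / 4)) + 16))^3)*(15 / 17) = 7668307309405 / 23652648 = 324205.02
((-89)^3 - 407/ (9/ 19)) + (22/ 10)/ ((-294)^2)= -305044841069/ 432180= -705828.22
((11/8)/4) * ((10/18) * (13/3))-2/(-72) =739/864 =0.86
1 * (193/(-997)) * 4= -772/997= -0.77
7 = 7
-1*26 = -26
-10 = -10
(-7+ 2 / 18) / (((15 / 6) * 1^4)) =-124 / 45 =-2.76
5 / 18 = 0.28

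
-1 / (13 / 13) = -1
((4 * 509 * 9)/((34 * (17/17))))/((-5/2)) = -18324/85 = -215.58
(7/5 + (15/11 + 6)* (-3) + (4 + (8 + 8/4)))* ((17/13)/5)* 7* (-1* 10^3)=1751680/143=12249.51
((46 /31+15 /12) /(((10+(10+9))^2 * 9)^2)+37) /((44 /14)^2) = 4293141922181 /1146100765392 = 3.75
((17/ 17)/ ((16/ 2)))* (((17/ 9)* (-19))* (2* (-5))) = 1615/ 36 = 44.86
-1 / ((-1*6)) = 1 / 6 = 0.17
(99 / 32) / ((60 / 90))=297 / 64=4.64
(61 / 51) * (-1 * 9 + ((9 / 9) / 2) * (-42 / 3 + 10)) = -671 / 51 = -13.16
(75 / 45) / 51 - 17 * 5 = -13000 / 153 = -84.97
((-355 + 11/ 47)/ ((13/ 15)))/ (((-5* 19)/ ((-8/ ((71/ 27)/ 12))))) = -129657024/ 824239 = -157.31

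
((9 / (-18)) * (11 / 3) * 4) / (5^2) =-22 / 75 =-0.29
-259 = -259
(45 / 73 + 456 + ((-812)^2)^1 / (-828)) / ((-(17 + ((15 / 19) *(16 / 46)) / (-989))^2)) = 41687619127029311 / 35465369017268097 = 1.18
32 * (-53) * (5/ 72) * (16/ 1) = -16960/ 9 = -1884.44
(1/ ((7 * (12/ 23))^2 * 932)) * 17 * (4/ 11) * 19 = 170867/ 18084528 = 0.01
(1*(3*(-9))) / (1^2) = -27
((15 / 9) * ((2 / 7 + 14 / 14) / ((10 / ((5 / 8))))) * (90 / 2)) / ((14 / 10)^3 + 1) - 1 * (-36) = 219039 / 5824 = 37.61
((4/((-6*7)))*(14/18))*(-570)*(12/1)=1520/3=506.67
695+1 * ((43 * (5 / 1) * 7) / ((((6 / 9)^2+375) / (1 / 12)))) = 9398135 / 13516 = 695.33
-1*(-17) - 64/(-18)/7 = 1103/63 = 17.51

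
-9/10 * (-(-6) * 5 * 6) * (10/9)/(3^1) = -60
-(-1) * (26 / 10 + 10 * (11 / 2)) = 288 / 5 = 57.60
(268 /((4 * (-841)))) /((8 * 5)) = -67 /33640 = -0.00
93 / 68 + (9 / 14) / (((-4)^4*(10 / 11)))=834963 / 609280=1.37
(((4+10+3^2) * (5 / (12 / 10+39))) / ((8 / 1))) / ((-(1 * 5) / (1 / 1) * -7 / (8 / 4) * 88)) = 115 / 495264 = 0.00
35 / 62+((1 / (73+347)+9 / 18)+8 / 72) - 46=-1750747 / 39060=-44.82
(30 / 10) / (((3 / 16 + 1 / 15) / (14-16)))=-1440 / 61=-23.61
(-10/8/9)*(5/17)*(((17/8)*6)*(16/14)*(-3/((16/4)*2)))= 25/112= 0.22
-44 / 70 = -22 / 35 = -0.63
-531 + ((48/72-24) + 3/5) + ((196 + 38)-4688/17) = -595.50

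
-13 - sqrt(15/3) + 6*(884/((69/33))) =58045/23 - sqrt(5) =2521.46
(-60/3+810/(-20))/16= -121/32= -3.78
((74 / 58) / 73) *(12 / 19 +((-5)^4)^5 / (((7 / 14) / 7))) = 938606262207031694 / 40223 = 23335063575741.04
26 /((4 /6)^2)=117 /2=58.50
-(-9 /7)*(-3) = -27 /7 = -3.86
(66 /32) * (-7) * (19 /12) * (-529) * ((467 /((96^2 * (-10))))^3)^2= 8027887569311662161263 /39213424469105111281434624000000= 0.00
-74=-74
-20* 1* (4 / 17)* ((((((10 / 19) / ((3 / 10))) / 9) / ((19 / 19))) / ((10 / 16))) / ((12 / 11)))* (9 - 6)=-35200 / 8721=-4.04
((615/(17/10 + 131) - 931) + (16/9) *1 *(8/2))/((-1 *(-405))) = -2195731/967383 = -2.27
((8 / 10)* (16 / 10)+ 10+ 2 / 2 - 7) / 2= 66 / 25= 2.64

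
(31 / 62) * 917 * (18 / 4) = 8253 / 4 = 2063.25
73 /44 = 1.66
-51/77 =-0.66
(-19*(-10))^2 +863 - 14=36949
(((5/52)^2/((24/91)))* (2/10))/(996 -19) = 35/4877184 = 0.00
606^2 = 367236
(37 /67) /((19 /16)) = 592 /1273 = 0.47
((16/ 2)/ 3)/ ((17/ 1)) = 8/ 51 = 0.16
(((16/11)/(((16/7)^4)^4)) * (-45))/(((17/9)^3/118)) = -64322170952809887495/31153668436733915561984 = -0.00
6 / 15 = 0.40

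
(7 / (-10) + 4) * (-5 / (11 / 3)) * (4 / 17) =-18 / 17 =-1.06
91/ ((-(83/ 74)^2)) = -498316/ 6889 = -72.34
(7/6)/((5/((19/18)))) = 0.25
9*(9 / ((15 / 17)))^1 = 91.80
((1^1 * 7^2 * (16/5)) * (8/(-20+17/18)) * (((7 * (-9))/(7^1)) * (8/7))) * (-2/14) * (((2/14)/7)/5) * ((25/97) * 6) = -995328/1630279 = -0.61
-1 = -1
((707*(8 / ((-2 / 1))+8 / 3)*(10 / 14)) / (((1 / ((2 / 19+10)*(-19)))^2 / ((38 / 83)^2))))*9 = -46825895.33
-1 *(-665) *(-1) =-665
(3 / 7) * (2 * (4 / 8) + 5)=18 / 7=2.57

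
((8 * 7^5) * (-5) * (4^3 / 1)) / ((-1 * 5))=8605184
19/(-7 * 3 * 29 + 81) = -19/528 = -0.04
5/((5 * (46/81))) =1.76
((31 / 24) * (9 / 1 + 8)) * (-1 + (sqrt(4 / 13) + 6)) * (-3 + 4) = 527 * sqrt(13) / 156 + 2635 / 24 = 121.97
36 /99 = 0.36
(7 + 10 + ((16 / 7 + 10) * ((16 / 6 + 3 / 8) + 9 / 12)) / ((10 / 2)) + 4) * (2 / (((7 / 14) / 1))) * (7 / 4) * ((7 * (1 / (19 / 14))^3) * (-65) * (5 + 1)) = -1589740516 / 6859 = -231774.39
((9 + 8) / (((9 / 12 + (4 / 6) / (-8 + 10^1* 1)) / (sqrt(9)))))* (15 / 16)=44.13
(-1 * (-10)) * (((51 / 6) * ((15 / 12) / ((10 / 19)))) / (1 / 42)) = 33915 / 4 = 8478.75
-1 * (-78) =78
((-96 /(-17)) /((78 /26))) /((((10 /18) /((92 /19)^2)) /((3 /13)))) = 7312896 /398905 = 18.33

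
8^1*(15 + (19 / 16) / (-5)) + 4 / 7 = 118.67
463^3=99252847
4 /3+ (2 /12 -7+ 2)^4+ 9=720673 /1296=556.07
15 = 15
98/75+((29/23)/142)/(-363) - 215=-6333646747/29638950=-213.69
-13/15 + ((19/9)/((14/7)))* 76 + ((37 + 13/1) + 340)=21121/45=469.36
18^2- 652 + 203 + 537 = 412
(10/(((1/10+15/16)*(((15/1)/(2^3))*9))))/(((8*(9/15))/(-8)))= -6400/6723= -0.95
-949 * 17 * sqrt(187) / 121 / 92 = -16133 * sqrt(187) / 11132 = -19.82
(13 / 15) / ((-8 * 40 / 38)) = -0.10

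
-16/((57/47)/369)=-92496/19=-4868.21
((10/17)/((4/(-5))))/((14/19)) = -475/476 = -1.00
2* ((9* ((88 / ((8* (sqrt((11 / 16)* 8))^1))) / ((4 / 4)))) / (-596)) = -0.14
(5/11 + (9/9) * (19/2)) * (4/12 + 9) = 1022/11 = 92.91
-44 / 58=-22 / 29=-0.76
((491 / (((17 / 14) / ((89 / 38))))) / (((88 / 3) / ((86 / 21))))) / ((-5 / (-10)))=1879057 / 7106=264.43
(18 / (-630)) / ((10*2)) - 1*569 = -398301 / 700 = -569.00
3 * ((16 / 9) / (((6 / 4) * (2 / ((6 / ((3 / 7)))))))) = 224 / 9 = 24.89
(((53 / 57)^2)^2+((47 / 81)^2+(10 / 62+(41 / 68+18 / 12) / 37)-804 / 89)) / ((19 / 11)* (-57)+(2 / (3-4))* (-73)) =-504775195981128457 / 3104191230602096772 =-0.16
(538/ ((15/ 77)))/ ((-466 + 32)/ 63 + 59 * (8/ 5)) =5649/ 179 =31.56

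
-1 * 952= -952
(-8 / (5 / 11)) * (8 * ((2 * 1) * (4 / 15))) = -5632 / 75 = -75.09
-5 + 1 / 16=-79 / 16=-4.94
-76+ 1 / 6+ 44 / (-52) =-5981 / 78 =-76.68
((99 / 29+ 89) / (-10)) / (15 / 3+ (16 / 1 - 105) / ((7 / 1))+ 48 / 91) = 1.29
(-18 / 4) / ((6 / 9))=-27 / 4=-6.75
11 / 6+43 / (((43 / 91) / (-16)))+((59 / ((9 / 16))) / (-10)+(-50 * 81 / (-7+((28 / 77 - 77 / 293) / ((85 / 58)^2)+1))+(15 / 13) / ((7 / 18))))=-709684699541 / 908262810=-781.36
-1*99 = -99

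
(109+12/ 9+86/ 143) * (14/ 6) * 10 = 3331370/ 1287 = 2588.48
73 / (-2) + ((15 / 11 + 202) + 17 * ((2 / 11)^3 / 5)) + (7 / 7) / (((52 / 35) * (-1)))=57518977 / 346060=166.21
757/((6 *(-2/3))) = -189.25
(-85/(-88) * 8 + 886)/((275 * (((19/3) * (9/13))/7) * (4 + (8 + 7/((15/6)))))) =298207/850630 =0.35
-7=-7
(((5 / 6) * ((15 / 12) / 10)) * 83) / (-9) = -415 / 432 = -0.96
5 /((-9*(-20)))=0.03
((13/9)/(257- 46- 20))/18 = 13/30942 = 0.00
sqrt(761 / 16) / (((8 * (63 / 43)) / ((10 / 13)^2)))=1075 * sqrt(761) / 85176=0.35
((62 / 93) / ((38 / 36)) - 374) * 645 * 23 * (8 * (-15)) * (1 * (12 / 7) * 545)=82591951752000 / 133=620992118436.09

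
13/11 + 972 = 10705/11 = 973.18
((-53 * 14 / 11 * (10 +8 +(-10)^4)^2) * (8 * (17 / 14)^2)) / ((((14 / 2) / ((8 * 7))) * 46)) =-24595505323328 / 1771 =-13887919437.23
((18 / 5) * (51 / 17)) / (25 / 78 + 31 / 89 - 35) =-374868 / 1191635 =-0.31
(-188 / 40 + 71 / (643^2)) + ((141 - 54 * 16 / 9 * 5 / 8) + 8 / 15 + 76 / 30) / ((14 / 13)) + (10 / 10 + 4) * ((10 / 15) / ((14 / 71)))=559811011 / 6201735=90.27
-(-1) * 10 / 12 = 5 / 6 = 0.83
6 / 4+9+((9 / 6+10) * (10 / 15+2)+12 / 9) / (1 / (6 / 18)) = 127 / 6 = 21.17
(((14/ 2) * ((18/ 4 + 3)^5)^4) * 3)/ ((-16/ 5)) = -34915195665836334228515625/ 16777216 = -2081107834925433053.29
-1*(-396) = 396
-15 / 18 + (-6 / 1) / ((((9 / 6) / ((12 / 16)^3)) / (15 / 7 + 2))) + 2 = -1957 / 336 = -5.82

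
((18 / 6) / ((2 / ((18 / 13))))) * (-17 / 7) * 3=-1377 / 91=-15.13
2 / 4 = 1 / 2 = 0.50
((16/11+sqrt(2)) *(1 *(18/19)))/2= 9 *sqrt(2)/19+144/209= 1.36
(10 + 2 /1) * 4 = 48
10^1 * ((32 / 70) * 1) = 32 / 7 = 4.57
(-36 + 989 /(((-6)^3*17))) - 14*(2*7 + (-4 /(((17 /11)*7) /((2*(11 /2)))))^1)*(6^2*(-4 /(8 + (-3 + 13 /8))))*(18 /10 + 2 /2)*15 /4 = 362908783 /11448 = 31700.63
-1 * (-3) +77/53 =4.45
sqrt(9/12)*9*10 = 45*sqrt(3) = 77.94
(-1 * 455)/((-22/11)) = 455/2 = 227.50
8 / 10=4 / 5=0.80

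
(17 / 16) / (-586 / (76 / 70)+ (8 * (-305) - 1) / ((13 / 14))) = -4199 / 12521936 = -0.00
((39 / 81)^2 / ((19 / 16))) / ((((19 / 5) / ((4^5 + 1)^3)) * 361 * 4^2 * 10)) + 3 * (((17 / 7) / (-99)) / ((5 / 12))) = 70054967970401 / 73153086930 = 957.65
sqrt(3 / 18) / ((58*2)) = sqrt(6) / 696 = 0.00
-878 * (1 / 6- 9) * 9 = 69801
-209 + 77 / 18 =-3685 / 18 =-204.72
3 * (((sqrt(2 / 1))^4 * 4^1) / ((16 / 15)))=45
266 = 266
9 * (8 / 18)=4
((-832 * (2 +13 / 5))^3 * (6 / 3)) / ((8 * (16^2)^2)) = -26730899 / 125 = -213847.19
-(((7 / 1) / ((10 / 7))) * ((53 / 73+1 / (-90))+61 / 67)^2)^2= -629151802583673093616231921 / 3754574178583314321000000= -167.57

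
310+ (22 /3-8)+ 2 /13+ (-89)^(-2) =95606509 /308919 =309.49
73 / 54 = 1.35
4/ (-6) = -2/ 3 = -0.67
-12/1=-12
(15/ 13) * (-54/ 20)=-3.12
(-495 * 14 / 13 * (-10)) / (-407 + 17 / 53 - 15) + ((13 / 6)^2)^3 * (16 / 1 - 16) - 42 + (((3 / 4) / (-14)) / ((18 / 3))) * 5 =-1779503533 / 32540144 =-54.69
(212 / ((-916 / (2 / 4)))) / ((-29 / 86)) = 0.34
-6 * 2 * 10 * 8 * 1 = -960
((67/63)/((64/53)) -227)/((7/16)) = -911713/1764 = -516.84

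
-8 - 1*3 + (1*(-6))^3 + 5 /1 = -222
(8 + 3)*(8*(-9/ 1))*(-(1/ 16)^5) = 99/ 131072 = 0.00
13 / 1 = 13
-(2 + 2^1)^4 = -256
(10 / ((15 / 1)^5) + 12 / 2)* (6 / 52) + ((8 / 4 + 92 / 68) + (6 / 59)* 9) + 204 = 137934698503 / 660099375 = 208.96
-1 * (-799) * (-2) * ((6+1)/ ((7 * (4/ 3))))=-2397/ 2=-1198.50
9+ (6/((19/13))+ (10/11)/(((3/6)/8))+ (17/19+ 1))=325/11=29.55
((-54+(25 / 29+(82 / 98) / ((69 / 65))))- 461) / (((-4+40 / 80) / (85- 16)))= 100666850 / 9947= 10120.32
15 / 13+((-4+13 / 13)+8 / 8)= -11 / 13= -0.85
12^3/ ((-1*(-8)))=216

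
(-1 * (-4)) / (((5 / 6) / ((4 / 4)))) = 24 / 5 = 4.80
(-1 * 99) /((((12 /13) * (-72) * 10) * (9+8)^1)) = 143 /16320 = 0.01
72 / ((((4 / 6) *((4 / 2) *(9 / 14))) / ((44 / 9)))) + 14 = 1274 / 3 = 424.67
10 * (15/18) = 25/3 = 8.33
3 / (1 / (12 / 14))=18 / 7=2.57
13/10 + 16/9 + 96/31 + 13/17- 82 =-3560131/47430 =-75.06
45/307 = 0.15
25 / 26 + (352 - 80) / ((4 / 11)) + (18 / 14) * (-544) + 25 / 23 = 211895 / 4186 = 50.62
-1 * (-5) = 5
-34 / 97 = -0.35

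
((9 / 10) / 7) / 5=9 / 350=0.03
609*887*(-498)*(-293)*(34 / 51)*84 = 4413934686672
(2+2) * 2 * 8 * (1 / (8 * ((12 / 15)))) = 10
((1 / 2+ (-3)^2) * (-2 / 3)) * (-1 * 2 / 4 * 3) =19 / 2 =9.50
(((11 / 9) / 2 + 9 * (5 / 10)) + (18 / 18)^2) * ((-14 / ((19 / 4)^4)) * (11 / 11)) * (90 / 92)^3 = -249480000 / 1585615607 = -0.16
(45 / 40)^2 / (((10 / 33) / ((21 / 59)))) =56133 / 37760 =1.49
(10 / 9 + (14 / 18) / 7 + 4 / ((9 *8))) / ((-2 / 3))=-23 / 12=-1.92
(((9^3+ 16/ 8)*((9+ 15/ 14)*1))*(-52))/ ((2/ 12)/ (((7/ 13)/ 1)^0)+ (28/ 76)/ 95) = -29022732180/ 12929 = -2244777.80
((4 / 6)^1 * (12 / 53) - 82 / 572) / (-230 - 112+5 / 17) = -1955 / 88052822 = -0.00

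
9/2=4.50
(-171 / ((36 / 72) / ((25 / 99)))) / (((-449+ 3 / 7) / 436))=144970 / 1727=83.94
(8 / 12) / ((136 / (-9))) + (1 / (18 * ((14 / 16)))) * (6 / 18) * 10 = 2153 / 12852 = 0.17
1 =1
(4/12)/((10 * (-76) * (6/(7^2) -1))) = 49/98040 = 0.00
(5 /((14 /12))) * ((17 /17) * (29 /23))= 870 /161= 5.40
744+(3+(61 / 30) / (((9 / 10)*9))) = 181582 / 243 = 747.25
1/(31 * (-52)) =-1/1612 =-0.00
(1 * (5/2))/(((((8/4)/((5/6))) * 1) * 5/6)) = 5/4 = 1.25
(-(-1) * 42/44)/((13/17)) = 357/286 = 1.25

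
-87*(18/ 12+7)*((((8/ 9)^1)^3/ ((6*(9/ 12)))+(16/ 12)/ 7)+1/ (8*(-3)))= -55225367/ 244944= -225.46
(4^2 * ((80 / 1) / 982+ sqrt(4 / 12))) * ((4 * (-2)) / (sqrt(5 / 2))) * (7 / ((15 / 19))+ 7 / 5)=-19712 * sqrt(30) / 225 - 157696 * sqrt(10) / 7365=-547.56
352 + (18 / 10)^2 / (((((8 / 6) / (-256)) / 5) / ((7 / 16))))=-5044 / 5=-1008.80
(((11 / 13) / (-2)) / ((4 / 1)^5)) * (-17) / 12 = 187 / 319488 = 0.00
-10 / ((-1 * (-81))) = -10 / 81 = -0.12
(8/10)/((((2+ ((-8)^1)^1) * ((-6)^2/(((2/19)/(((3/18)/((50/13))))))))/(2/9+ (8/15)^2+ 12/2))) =-1952/33345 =-0.06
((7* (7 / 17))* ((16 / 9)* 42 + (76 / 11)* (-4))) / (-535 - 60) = -10864 / 47685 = -0.23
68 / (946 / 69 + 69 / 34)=159528 / 36925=4.32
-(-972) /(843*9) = 36 /281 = 0.13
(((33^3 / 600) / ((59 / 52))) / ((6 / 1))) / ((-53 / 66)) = -1712997 / 156350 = -10.96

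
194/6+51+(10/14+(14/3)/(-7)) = 1751/21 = 83.38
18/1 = 18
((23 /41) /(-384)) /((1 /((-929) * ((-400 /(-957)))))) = 534175 /941688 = 0.57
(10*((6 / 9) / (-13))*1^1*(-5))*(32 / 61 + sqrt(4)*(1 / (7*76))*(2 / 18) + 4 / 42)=4528850 / 2847663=1.59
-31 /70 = -0.44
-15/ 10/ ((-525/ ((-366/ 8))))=-183/ 1400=-0.13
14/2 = 7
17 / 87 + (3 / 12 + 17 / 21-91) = -72873 / 812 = -89.75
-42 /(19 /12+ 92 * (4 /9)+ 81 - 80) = -1512 /1565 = -0.97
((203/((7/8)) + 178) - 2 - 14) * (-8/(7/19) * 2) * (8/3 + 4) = -2395520/21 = -114072.38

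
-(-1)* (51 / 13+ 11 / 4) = 347 / 52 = 6.67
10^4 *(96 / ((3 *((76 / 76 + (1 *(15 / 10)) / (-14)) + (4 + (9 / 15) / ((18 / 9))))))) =44800000 / 727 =61623.11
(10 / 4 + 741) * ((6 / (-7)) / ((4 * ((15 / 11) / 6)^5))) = -5747588088 / 21875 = -262746.88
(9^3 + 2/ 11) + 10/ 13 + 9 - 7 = 104669/ 143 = 731.95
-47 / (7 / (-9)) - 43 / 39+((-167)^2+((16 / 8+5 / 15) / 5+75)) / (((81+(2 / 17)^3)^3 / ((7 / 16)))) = 81693552004255253120143 / 1376493530368640633040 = 59.35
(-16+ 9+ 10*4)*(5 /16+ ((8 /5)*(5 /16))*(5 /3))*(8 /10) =121 /4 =30.25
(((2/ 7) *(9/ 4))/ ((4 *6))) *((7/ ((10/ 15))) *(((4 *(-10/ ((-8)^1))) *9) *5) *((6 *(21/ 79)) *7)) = 893025/ 1264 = 706.51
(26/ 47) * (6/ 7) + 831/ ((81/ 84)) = 862.25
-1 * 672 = -672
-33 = -33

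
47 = 47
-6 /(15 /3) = -6 /5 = -1.20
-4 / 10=-2 / 5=-0.40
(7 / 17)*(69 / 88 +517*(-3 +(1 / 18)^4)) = -12530591017 / 19630512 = -638.32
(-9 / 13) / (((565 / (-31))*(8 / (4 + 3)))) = 1953 / 58760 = 0.03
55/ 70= 11/ 14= 0.79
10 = 10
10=10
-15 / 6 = -5 / 2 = -2.50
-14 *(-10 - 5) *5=1050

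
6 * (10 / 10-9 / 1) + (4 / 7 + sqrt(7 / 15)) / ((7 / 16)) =-2288 / 49 + 16 * sqrt(105) / 105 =-45.13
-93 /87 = -1.07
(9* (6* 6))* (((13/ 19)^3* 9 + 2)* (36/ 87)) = 130213008/ 198911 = 654.63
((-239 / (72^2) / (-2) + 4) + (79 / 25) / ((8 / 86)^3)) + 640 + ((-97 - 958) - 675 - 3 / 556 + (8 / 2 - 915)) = 69487873979 / 36028800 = 1928.68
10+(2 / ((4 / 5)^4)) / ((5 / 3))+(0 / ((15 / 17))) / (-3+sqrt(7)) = 12.93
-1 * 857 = -857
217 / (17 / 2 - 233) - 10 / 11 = -9264 / 4939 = -1.88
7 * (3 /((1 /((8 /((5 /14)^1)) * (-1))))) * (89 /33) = -69776 /55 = -1268.65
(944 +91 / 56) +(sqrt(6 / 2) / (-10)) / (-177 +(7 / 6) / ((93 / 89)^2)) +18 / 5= 25947 *sqrt(3) / 45648955 +37969 / 40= 949.23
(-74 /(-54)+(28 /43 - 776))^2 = 807462190921 /1347921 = 599042.67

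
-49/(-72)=49/72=0.68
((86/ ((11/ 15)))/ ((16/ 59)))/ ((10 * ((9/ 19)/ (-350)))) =-8435525/ 264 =-31952.75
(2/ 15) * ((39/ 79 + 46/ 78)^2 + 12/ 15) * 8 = 1498903424/ 711942075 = 2.11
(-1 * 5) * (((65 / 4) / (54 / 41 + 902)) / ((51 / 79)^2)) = -83161325 / 385322544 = -0.22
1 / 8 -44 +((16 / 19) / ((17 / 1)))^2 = -43.87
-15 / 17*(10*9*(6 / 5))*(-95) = 153900 / 17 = 9052.94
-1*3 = -3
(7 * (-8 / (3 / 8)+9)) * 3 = -259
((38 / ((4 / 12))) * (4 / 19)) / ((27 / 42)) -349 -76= -1163 / 3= -387.67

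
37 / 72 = 0.51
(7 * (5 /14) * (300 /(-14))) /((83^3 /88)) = -33000 /4002509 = -0.01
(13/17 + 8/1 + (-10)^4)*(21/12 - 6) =-170149/4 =-42537.25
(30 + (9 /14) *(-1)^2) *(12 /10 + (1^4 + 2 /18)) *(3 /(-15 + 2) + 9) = 21736 /35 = 621.03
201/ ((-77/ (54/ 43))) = -10854/ 3311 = -3.28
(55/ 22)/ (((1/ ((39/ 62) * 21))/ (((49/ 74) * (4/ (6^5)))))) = 22295/ 1982016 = 0.01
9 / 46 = 0.20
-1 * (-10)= 10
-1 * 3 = -3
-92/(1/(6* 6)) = -3312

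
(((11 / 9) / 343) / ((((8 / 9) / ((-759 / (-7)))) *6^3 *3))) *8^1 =2783 / 518616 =0.01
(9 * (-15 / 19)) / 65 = -27 / 247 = -0.11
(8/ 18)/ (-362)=-2/ 1629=-0.00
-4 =-4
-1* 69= -69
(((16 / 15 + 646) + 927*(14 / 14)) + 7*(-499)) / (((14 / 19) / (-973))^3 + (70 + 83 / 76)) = -302983027539008 / 11224830437025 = -26.99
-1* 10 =-10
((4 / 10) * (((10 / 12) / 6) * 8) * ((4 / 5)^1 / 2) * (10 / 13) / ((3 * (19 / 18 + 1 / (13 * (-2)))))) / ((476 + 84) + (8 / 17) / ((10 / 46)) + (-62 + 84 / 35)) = 40 / 448539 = 0.00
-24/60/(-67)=2/335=0.01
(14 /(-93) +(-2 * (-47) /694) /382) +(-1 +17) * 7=1378831079 /12327522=111.85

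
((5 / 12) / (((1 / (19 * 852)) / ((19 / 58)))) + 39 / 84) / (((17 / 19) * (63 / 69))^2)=342702846043 / 103488588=3311.50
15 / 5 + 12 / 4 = 6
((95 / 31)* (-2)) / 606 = -95 / 9393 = -0.01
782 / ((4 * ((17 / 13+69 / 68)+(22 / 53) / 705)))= 6457494030 / 76729793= 84.16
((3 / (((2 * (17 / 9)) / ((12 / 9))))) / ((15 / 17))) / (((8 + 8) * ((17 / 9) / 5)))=27 / 136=0.20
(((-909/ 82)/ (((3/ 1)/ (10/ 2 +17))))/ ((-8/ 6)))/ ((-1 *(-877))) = 9999/ 143828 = 0.07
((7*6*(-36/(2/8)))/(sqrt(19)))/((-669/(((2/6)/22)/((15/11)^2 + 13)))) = 1848*sqrt(19)/3809063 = 0.00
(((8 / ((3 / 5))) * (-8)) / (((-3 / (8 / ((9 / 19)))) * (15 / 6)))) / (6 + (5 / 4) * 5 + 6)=77824 / 5913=13.16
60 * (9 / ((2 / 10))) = 2700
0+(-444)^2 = 197136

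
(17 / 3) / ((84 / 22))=187 / 126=1.48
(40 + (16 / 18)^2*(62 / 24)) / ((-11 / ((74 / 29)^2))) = -55942816 / 2247993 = -24.89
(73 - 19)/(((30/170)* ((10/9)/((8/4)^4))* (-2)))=-11016/5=-2203.20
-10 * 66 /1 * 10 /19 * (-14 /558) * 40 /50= 6.97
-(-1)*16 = 16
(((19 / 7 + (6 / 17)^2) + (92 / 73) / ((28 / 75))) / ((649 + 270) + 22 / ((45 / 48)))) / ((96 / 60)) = 17208075 / 4175476046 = 0.00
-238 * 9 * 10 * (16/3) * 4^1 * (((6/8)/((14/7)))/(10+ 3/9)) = -514080/31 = -16583.23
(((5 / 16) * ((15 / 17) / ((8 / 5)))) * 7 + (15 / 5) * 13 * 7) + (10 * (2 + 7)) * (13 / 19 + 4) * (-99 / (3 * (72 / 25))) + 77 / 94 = -8852231267 / 1943168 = -4555.57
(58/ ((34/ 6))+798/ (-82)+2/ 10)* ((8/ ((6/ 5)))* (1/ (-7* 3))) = -9808/ 43911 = -0.22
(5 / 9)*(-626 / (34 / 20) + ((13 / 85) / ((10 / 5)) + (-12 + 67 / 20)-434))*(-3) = 1351.35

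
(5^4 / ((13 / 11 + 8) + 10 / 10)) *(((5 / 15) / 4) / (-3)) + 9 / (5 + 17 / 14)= -30031 / 116928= -0.26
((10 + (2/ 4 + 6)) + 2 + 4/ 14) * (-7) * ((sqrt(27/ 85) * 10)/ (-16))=789 * sqrt(255)/ 272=46.32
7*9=63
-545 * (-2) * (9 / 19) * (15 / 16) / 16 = 73575 / 2432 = 30.25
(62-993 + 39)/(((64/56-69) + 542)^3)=-305956/36561310759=-0.00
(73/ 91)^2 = 5329/ 8281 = 0.64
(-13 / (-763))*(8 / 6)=0.02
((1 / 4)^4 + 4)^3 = 1076890625 / 16777216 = 64.19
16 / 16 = 1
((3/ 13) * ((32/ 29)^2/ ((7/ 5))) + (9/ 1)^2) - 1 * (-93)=13331754/ 76531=174.20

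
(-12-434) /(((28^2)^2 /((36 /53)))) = -0.00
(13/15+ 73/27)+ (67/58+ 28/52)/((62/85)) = 37186111/6310980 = 5.89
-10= -10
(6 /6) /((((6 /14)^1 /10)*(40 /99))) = 231 /4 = 57.75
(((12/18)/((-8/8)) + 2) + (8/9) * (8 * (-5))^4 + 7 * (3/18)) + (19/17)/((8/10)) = 1392642385/612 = 2275559.45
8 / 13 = 0.62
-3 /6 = -1 /2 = -0.50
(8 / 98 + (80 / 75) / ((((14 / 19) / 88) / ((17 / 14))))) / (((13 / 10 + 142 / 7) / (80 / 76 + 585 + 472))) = 1524557912 / 200963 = 7586.26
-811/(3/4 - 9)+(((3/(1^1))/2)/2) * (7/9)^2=117323/1188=98.76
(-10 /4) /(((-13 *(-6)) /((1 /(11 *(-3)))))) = 5 /5148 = 0.00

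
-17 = -17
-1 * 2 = -2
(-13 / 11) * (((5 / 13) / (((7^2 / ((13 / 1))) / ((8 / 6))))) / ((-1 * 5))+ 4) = -7592 / 1617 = -4.70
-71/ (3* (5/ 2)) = -142/ 15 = -9.47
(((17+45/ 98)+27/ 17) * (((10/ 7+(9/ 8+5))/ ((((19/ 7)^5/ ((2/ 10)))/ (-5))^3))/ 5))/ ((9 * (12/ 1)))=-20643601637218651/ 247755993127556708239680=-0.00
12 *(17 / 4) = 51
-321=-321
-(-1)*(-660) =-660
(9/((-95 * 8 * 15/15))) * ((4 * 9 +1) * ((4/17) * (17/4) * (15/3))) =-333/152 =-2.19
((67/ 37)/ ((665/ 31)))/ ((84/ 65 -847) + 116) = -27001/ 233407951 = -0.00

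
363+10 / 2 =368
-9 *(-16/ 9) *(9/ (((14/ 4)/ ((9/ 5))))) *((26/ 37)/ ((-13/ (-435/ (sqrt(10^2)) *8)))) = 1804032/ 1295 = 1393.07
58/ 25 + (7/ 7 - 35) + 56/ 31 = -29.87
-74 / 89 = -0.83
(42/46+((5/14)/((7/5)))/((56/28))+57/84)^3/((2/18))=523669921875/11451483064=45.73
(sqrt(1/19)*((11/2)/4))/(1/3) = 33*sqrt(19)/152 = 0.95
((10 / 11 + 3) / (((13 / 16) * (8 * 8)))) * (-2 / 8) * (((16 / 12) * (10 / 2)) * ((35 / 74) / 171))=-7525 / 21714264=-0.00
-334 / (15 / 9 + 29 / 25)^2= -939375 / 22472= -41.80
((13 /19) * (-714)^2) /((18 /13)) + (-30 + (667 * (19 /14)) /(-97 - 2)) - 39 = 6631917515 /26334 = 251838.59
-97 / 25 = -3.88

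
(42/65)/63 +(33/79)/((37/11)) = 76631/569985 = 0.13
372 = 372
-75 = -75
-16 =-16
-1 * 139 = -139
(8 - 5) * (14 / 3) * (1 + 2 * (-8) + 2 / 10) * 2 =-2072 / 5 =-414.40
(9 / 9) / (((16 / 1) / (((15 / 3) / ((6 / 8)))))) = 5 / 12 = 0.42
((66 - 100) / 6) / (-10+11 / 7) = 0.67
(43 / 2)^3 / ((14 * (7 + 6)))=79507 / 1456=54.61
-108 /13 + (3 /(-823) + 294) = 3056583 /10699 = 285.69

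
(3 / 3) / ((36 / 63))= 7 / 4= 1.75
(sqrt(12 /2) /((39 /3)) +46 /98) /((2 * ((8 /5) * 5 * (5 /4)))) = sqrt(6) /260 +23 /980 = 0.03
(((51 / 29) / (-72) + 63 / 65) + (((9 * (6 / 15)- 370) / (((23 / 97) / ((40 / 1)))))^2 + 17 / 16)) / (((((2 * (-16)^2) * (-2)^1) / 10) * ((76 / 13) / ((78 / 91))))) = -182863477025081029 / 33429143552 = -5470181.33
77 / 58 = 1.33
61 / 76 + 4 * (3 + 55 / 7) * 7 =23165 / 76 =304.80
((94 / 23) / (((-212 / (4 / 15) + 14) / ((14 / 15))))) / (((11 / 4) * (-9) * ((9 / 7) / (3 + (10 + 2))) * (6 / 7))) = 128968 / 48015099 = 0.00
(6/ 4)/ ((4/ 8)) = 3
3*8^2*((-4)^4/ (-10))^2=3145728/ 25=125829.12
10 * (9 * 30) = 2700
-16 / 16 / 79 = -1 / 79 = -0.01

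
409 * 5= 2045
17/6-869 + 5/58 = -75349/87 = -866.08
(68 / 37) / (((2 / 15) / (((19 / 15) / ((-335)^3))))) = -646 / 1391028875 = -0.00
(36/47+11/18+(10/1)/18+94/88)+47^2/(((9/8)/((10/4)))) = 4911.89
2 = 2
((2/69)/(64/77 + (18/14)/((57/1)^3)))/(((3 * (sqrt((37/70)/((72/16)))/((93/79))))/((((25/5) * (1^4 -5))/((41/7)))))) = -0.14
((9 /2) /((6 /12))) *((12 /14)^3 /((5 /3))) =5832 /1715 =3.40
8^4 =4096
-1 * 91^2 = -8281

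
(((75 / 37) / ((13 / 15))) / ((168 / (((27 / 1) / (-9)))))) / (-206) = 0.00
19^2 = 361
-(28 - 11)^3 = -4913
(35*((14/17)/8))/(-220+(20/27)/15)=-19845/1211488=-0.02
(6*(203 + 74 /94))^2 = 3302571024 /2209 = 1495052.52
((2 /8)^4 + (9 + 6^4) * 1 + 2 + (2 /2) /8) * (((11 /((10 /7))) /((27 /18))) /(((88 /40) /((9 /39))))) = 2342375 /3328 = 703.84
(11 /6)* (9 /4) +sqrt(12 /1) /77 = 2* sqrt(3) /77 +33 /8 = 4.17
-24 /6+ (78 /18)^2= 133 /9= 14.78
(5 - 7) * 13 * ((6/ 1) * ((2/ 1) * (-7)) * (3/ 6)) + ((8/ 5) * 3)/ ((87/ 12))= 1092.66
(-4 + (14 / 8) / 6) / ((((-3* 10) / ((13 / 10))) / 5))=1157 / 1440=0.80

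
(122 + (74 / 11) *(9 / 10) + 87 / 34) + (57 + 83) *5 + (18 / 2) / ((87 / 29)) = 1558857 / 1870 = 833.61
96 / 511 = 0.19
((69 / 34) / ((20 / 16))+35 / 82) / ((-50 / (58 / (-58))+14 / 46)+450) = 328693 / 80203790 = 0.00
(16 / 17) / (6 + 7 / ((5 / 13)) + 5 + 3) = 80 / 2737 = 0.03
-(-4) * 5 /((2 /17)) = 170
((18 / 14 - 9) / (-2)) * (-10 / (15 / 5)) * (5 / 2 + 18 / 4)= -90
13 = 13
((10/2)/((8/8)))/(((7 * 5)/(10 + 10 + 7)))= 27/7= 3.86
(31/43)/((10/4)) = 62/215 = 0.29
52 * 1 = 52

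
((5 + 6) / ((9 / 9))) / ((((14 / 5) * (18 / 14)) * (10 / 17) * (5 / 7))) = 1309 / 180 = 7.27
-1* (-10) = 10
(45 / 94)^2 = 2025 / 8836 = 0.23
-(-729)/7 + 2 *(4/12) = 2201/21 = 104.81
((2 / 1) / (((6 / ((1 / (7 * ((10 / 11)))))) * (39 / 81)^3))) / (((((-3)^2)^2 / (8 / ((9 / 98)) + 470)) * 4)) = 248193 / 307580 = 0.81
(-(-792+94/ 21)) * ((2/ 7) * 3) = 33076/ 49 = 675.02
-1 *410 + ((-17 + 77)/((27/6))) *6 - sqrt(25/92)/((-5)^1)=-330 + sqrt(23)/46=-329.90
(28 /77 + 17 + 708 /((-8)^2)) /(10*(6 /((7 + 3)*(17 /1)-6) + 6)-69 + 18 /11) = -205123 /50496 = -4.06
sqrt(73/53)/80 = sqrt(3869)/4240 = 0.01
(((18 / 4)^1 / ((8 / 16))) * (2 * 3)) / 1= 54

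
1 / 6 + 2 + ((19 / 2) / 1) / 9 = 29 / 9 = 3.22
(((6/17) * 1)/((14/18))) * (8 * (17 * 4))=1728/7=246.86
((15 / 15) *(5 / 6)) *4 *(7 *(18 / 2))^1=210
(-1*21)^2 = 441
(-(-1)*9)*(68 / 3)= 204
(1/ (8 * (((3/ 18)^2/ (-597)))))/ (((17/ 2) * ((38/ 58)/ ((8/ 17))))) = -1246536/ 5491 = -227.01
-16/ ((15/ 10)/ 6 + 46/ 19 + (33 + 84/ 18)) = -3648/ 9197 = -0.40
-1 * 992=-992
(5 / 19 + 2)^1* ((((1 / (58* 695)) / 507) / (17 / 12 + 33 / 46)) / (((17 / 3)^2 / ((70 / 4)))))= 62307 / 2203262492561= 0.00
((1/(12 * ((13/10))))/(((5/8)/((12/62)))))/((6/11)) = 44/1209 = 0.04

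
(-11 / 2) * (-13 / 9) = 7.94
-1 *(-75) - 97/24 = 1703/24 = 70.96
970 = 970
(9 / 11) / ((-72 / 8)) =-1 / 11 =-0.09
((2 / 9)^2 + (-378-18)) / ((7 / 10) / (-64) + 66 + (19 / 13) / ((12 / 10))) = -266839040 / 45292149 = -5.89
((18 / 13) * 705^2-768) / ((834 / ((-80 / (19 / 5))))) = -595764400 / 34333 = -17352.53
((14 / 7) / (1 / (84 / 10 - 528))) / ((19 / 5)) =-5196 / 19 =-273.47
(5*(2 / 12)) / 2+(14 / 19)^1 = 263 / 228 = 1.15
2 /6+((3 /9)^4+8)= 676 /81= 8.35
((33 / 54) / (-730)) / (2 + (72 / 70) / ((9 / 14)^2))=-11 / 58984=-0.00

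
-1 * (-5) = 5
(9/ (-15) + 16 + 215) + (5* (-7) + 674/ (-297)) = 286799/ 1485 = 193.13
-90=-90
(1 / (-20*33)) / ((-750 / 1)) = 0.00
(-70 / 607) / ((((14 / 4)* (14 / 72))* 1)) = -720 / 4249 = -0.17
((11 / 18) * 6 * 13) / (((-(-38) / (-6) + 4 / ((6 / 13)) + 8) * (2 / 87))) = 12441 / 62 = 200.66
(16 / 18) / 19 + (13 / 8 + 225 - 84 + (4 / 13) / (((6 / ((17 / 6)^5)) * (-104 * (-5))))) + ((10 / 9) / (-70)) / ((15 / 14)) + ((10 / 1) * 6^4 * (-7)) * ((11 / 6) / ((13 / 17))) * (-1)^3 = 217638.06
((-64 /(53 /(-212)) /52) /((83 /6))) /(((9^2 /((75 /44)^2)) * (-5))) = -1000 /391677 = -0.00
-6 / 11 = -0.55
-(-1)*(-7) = -7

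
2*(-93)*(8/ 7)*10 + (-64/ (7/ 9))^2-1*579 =199245/ 49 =4066.22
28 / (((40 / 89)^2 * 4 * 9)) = 55447 / 14400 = 3.85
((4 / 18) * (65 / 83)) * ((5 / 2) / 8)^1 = 325 / 5976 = 0.05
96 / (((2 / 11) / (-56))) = -29568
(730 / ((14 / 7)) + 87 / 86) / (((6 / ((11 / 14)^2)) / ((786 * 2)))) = 498941927 / 8428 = 59200.51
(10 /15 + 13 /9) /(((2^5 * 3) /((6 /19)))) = 1 /144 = 0.01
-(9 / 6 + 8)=-19 / 2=-9.50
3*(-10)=-30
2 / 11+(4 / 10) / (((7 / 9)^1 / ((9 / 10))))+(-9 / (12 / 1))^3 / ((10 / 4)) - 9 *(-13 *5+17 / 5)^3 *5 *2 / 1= 1295881732741 / 61600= 21037041.12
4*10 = 40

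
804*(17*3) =41004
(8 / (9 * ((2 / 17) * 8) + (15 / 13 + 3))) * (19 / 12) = 4199 / 4185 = 1.00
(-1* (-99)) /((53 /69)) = 6831 /53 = 128.89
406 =406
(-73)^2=5329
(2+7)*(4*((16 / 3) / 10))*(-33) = -3168 / 5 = -633.60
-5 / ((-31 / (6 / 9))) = 0.11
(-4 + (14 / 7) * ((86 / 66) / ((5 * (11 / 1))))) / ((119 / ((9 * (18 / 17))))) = -22788 / 71995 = -0.32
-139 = -139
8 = 8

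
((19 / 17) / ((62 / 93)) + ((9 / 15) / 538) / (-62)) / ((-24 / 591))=-936376263 / 22682080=-41.28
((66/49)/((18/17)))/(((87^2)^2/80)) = 0.00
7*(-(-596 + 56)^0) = -7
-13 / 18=-0.72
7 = 7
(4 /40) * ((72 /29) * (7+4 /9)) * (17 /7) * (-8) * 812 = -29158.40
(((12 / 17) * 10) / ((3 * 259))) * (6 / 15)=16 / 4403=0.00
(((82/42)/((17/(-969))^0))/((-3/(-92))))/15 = 3772/945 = 3.99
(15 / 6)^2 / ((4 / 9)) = 225 / 16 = 14.06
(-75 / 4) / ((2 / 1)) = -9.38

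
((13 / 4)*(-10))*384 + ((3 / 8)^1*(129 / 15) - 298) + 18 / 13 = -6642163 / 520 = -12773.39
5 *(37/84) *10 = 925/42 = 22.02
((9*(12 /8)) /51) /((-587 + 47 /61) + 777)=61 /43962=0.00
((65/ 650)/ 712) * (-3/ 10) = -3/ 71200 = -0.00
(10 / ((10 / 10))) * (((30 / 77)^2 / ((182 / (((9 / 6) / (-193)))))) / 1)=-6750 / 104131027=-0.00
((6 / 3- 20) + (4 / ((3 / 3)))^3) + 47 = 93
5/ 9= 0.56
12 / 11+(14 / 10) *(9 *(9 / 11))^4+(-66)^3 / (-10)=481204275 / 14641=32866.90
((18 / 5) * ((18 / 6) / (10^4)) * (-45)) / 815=-0.00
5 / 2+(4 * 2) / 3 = 31 / 6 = 5.17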